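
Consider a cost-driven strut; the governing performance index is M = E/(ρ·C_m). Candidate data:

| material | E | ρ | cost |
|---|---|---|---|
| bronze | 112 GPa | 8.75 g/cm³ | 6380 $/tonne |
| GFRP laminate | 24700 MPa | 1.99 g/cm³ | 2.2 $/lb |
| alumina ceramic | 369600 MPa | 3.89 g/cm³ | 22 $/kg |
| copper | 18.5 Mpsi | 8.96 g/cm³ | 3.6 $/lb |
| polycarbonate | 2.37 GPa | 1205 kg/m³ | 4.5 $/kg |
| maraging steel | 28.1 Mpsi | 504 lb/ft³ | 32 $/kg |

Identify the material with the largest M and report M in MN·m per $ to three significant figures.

alumina ceramic, M = 4.32 MN·m per $

In SI units:
  bronze: E = 112.0 GPa, ρ = 8750 kg/m³, cost = 6.380 $/kg
  GFRP laminate: E = 24.70 GPa, ρ = 1990 kg/m³, cost = 4.850 $/kg
  alumina ceramic: E = 369.6 GPa, ρ = 3890 kg/m³, cost = 22.00 $/kg
  copper: E = 127.6 GPa, ρ = 8960 kg/m³, cost = 7.937 $/kg
  polycarbonate: E = 2.370 GPa, ρ = 1205 kg/m³, cost = 4.500 $/kg
  maraging steel: E = 193.7 GPa, ρ = 8073 kg/m³, cost = 32.00 $/kg
  alumina ceramic: M = 4.32 MN·m per $
  GFRP laminate: M = 2.56 MN·m per $
  bronze: M = 2.01 MN·m per $
  copper: M = 1.79 MN·m per $
  maraging steel: M = 0.750 MN·m per $
  polycarbonate: M = 0.437 MN·m per $
Alumina ceramic has the largest M.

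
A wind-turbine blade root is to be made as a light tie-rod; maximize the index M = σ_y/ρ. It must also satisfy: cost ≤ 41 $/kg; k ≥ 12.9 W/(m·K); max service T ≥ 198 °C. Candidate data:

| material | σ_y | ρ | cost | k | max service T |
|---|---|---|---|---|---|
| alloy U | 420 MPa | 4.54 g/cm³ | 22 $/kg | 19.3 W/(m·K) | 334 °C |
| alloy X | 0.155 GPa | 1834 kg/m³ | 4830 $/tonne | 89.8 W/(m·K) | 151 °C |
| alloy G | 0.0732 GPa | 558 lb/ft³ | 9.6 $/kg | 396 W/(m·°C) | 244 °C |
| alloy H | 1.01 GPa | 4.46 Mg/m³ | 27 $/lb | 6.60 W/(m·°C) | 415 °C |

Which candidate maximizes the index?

Screen on constraints: cost ≤ 41 $/kg; k ≥ 12.9 W/(m·K); max service T ≥ 198 °C. Survivors: alloy U, alloy G.
Normalizing units and computing the index:
  alloy U: σ_y = 420.0 MPa, ρ = 4540 kg/m³
  alloy G: σ_y = 73.20 MPa, ρ = 8938 kg/m³
  alloy U: M = 92.5 kN·m/kg
  alloy G: M = 8.19 kN·m/kg
Alloy U ranks first.

alloy U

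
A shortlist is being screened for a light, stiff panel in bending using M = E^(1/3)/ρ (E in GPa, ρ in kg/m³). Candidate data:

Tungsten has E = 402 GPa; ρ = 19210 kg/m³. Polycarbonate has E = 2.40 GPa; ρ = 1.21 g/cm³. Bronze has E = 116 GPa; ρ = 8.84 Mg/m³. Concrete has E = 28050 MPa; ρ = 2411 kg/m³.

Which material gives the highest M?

concrete

Normalizing units and computing the index:
  tungsten: E = 402.0 GPa, ρ = 19210 kg/m³
  polycarbonate: E = 2.400 GPa, ρ = 1210 kg/m³
  bronze: E = 116.0 GPa, ρ = 8840 kg/m³
  concrete: E = 28.05 GPa, ρ = 2411 kg/m³
  concrete: M = 1.26×10⁻³
  polycarbonate: M = 1.11×10⁻³
  bronze: M = 0.552×10⁻³
  tungsten: M = 0.384×10⁻³
Concrete has the largest M.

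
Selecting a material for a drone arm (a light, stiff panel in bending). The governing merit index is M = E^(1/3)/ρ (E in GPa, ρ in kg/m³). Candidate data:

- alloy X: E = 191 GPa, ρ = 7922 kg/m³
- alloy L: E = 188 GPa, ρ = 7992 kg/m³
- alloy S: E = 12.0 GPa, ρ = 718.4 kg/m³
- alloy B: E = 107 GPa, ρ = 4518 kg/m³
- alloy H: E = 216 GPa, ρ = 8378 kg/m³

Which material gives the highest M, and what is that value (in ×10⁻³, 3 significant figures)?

Computing M directly (units already consistent):
  alloy S: M = 3.19×10⁻³
  alloy B: M = 1.05×10⁻³
  alloy X: M = 0.727×10⁻³
  alloy L: M = 0.717×10⁻³
  alloy H: M = 0.716×10⁻³
The maximum is for alloy S.

alloy S, M = 3.19×10⁻³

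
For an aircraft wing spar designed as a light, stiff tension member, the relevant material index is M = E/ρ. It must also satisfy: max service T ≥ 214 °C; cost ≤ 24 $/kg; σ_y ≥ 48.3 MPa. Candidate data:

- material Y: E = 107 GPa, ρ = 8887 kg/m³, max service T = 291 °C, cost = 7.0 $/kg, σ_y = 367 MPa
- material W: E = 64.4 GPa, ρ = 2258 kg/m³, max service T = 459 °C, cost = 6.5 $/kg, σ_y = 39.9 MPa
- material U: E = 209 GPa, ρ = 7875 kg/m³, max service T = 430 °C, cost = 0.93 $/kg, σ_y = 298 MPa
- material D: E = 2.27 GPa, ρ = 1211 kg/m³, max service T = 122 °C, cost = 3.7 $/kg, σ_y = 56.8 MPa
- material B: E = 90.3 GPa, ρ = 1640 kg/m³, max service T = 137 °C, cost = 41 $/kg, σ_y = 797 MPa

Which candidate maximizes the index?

Screen on constraints: max service T ≥ 214 °C; cost ≤ 24 $/kg; σ_y ≥ 48.3 MPa. Survivors: material Y, material U.
Evaluate M for each candidate:
  material U: M = 26.5 MN·m/kg
  material Y: M = 12.0 MN·m/kg
Material U has the largest M.

material U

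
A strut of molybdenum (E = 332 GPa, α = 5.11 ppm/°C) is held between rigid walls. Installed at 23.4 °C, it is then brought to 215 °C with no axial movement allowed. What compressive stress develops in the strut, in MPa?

325 MPa

ΔT = 191.6 K. Constrained thermal stress σ = E·α·ΔT = 332.0×10³ MPa × 5.11×10⁻⁶ × 191.6 = 325 MPa (compressive).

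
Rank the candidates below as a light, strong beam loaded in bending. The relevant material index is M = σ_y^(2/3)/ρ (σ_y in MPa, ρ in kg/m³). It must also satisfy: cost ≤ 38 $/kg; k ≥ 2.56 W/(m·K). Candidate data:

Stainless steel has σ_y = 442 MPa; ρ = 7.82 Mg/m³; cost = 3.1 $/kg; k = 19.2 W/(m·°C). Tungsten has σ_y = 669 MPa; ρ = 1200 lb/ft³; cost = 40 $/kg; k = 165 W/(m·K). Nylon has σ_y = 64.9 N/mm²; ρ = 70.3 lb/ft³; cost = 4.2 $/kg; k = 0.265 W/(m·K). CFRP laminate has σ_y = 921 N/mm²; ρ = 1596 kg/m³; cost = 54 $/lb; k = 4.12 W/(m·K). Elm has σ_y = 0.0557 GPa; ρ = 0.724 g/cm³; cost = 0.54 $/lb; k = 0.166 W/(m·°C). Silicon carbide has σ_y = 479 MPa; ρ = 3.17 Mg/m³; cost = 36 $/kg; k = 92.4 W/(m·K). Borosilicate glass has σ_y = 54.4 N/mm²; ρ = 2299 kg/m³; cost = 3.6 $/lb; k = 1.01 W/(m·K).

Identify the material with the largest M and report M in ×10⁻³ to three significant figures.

Screen on constraints: cost ≤ 38 $/kg; k ≥ 2.56 W/(m·K). Survivors: stainless steel, silicon carbide.
In SI units:
  stainless steel: σ_y = 442.0 MPa, ρ = 7820 kg/m³
  silicon carbide: σ_y = 479.0 MPa, ρ = 3170 kg/m³
  silicon carbide: M = 19.3×10⁻³
  stainless steel: M = 7.42×10⁻³
Silicon carbide ranks first.

silicon carbide, M = 19.3×10⁻³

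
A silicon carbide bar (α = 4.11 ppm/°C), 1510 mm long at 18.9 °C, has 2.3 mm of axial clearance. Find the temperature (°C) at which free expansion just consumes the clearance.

α·L₀·ΔT = 2.3 mm ⇒ ΔT = 2.3 / (4.11×10⁻⁶ × 1510.0) = 370.6 K.
T = 18.9 + 370.6 = 389.5 °C.

390 °C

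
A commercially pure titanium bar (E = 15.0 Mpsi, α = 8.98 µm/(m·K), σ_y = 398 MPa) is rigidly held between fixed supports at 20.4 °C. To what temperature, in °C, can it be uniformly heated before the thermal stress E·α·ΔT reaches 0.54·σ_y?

E = 15.0 Mpsi = 103.4 GPa.
E·α·ΔT = 214.9 MPa ⇒ ΔT = 214.9 / (103.4×10³ × 8.98×10⁻⁶) = 231.4 K.
T = 20.4 + 231.4 = 251.8 °C.

252 °C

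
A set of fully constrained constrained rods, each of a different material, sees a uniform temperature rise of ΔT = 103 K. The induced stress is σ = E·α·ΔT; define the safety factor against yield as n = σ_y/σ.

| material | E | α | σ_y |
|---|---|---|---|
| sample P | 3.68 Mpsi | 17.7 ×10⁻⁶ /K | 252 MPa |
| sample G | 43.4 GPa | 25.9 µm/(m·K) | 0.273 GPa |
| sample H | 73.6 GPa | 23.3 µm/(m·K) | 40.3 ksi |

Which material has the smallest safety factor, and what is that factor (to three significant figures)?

In consistent units (E in GPa, α in ×10⁻⁶/K, σ_y in MPa):
  sample P: E = 25.37, α = 17.7, σ_y = 252.0 → σ = 46.3 MPa, n = 5.45
  sample G: E = 43.40, α = 25.9, σ_y = 273.0 → σ = 116 MPa, n = 2.36
  sample H: E = 73.60, α = 23.3, σ_y = 277.9 → σ = 177 MPa, n = 1.57
Sample H has the lowest safety factor, n = 1.57.

sample H, n = 1.57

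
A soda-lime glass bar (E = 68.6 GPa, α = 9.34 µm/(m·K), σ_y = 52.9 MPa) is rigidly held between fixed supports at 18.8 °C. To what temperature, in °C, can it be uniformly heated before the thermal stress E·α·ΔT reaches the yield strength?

101 °C

E·α·ΔT = 52.90 MPa ⇒ ΔT = 52.90 / (68.60×10³ × 9.34×10⁻⁶) = 82.56 K.
T = 18.8 + 82.56 = 101.4 °C.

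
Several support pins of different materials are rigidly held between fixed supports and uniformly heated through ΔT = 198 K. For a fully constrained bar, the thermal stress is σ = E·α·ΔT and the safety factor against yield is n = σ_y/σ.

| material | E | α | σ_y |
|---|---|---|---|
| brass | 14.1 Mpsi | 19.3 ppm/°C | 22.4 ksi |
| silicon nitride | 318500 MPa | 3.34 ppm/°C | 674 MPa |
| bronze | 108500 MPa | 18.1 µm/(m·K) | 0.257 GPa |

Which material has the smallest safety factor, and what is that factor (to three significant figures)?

Converting E to GPa, α to ×10⁻⁶/K, σ_y to MPa, then σ and n for each:
  brass: E = 97.22, α = 19.3, σ_y = 154.4 → σ = 372 MPa, n = 0.416
  silicon nitride: E = 318.5, α = 3.34, σ_y = 674.0 → σ = 211 MPa, n = 3.20
  bronze: E = 108.5, α = 18.1, σ_y = 257.0 → σ = 389 MPa, n = 0.661
Smallest n: brass with n = 0.416.

brass, n = 0.416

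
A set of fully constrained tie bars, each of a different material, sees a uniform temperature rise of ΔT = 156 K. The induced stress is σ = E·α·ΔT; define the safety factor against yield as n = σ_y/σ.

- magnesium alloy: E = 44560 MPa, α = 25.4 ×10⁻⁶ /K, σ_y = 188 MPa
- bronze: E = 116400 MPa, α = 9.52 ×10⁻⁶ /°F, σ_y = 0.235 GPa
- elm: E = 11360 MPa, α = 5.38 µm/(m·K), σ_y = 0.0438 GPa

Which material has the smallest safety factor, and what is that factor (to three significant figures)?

With everything in SI (GPa, ×10⁻⁶/K, MPa):
  magnesium alloy: E = 44.56, α = 25.4, σ_y = 188.0 → σ = 177 MPa, n = 1.06
  bronze: E = 116.4, α = 17.1, σ_y = 235.0 → σ = 311 MPa, n = 0.755
  elm: E = 11.36, α = 5.38, σ_y = 43.80 → σ = 9.53 MPa, n = 4.59
The minimum is bronze at n = 0.755.

bronze, n = 0.755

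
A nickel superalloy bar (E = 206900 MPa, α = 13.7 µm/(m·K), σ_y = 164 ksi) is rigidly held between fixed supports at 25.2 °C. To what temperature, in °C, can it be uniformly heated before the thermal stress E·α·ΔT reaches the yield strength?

424 °C

E = 206900 MPa = 206.9 GPa.
σ_y = 164 ksi = 1131 MPa.
E·α·ΔT = 1131 MPa ⇒ ΔT = 1131 / (206.9×10³ × 13.7×10⁻⁶) = 398.9 K.
T = 25.2 + 398.9 = 424.1 °C.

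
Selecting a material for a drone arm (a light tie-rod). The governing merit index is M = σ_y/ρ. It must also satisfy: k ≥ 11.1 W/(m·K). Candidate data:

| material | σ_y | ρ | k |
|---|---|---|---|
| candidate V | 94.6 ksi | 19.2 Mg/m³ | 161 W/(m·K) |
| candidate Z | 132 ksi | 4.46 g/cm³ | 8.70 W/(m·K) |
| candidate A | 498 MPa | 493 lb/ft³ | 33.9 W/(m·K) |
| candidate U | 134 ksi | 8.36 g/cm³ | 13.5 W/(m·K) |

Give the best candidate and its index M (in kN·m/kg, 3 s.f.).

Screen on constraints: k ≥ 11.1 W/(m·K). Survivors: candidate V, candidate A, candidate U.
Normalizing units and computing the index:
  candidate V: σ_y = 652.2 MPa, ρ = 19200 kg/m³
  candidate A: σ_y = 498.0 MPa, ρ = 7897 kg/m³
  candidate U: σ_y = 923.9 MPa, ρ = 8360 kg/m³
  candidate U: M = 111 kN·m/kg
  candidate A: M = 63.1 kN·m/kg
  candidate V: M = 34.0 kN·m/kg
Highest index: candidate U.

candidate U, M = 111 kN·m/kg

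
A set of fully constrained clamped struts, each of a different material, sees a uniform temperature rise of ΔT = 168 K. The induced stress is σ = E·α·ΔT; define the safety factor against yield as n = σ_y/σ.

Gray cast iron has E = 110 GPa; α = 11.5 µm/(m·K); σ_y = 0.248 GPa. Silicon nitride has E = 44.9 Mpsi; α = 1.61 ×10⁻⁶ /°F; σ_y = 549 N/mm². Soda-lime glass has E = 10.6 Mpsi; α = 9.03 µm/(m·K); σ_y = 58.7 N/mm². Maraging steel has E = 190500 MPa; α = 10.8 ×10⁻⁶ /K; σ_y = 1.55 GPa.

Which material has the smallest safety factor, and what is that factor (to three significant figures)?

In consistent units (E in GPa, α in ×10⁻⁶/K, σ_y in MPa):
  gray cast iron: E = 110.0, α = 11.5, σ_y = 248.0 → σ = 213 MPa, n = 1.17
  silicon nitride: E = 309.6, α = 2.90, σ_y = 549.0 → σ = 151 MPa, n = 3.64
  soda-lime glass: E = 73.08, α = 9.03, σ_y = 58.70 → σ = 111 MPa, n = 0.529
  maraging steel: E = 190.5, α = 10.8, σ_y = 1550 → σ = 346 MPa, n = 4.48
The minimum is soda-lime glass at n = 0.529.

soda-lime glass, n = 0.529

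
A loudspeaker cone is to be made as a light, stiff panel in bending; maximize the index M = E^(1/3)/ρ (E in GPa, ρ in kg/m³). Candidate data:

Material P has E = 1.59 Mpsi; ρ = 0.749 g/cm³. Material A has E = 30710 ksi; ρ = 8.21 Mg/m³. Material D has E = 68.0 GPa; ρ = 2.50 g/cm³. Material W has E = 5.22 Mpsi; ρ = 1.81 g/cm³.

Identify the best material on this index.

material P

Convert each candidate to consistent units, then evaluate M:
  material P: E = 10.96 GPa, ρ = 749.0 kg/m³
  material A: E = 211.7 GPa, ρ = 8210 kg/m³
  material D: E = 68.00 GPa, ρ = 2500 kg/m³
  material W: E = 35.99 GPa, ρ = 1810 kg/m³
  material P: M = 2.97×10⁻³
  material W: M = 1.82×10⁻³
  material D: M = 1.63×10⁻³
  material A: M = 0.726×10⁻³
Highest index: material P.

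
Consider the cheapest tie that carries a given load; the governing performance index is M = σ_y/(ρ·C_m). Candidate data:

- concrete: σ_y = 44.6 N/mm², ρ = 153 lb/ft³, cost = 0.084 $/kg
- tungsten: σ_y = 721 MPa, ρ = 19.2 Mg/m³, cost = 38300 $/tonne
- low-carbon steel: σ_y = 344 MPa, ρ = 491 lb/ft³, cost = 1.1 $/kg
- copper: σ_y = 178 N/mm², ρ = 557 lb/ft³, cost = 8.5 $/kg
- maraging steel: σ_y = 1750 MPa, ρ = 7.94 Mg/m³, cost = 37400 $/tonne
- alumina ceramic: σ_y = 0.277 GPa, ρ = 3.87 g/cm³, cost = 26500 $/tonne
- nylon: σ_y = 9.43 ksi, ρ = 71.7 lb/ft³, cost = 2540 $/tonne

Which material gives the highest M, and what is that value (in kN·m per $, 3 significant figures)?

concrete, M = 217 kN·m per $

Normalizing units and computing the index:
  concrete: σ_y = 44.60 MPa, ρ = 2451 kg/m³, cost = 0.08400 $/kg
  tungsten: σ_y = 721.0 MPa, ρ = 19200 kg/m³, cost = 38.30 $/kg
  low-carbon steel: σ_y = 344.0 MPa, ρ = 7865 kg/m³, cost = 1.100 $/kg
  copper: σ_y = 178.0 MPa, ρ = 8922 kg/m³, cost = 8.500 $/kg
  maraging steel: σ_y = 1750 MPa, ρ = 7940 kg/m³, cost = 37.40 $/kg
  alumina ceramic: σ_y = 277.0 MPa, ρ = 3870 kg/m³, cost = 26.50 $/kg
  nylon: σ_y = 65.02 MPa, ρ = 1149 kg/m³, cost = 2.540 $/kg
  concrete: M = 217 kN·m per $
  low-carbon steel: M = 39.8 kN·m per $
  nylon: M = 22.3 kN·m per $
  maraging steel: M = 5.89 kN·m per $
  alumina ceramic: M = 2.70 kN·m per $
  copper: M = 2.35 kN·m per $
  tungsten: M = 0.980 kN·m per $
Highest index: concrete.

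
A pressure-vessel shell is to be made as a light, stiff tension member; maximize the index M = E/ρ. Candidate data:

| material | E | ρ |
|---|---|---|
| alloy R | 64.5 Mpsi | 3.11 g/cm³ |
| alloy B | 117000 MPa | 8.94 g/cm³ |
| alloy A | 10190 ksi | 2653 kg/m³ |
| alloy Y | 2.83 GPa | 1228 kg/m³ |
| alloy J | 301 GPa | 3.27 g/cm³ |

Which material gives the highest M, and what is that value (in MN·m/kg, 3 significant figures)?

alloy R, M = 143 MN·m/kg

Normalizing units and computing the index:
  alloy R: E = 444.7 GPa, ρ = 3110 kg/m³
  alloy B: E = 117.0 GPa, ρ = 8940 kg/m³
  alloy A: E = 70.26 GPa, ρ = 2653 kg/m³
  alloy Y: E = 2.830 GPa, ρ = 1228 kg/m³
  alloy J: E = 301.0 GPa, ρ = 3270 kg/m³
  alloy R: M = 143 MN·m/kg
  alloy J: M = 92.0 MN·m/kg
  alloy A: M = 26.5 MN·m/kg
  alloy B: M = 13.1 MN·m/kg
  alloy Y: M = 2.30 MN·m/kg
Alloy R has the largest M.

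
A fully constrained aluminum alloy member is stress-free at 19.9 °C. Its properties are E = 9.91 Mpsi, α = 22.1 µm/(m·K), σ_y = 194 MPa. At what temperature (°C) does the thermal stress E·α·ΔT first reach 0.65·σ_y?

103 °C

E = 9.91 Mpsi = 68.33 GPa.
E·α·ΔT = 126.1 MPa ⇒ ΔT = 126.1 / (68.33×10³ × 22.1×10⁻⁶) = 83.51 K.
T = 19.9 + 83.51 = 103.4 °C.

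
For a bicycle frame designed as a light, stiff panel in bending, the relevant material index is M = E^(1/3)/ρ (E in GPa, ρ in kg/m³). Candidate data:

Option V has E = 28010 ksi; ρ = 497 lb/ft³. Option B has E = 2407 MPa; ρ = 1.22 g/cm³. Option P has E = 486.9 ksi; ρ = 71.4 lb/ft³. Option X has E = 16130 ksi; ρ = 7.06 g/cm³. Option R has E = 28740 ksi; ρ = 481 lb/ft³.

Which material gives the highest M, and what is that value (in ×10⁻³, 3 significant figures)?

Normalizing units and computing the index:
  option V: E = 193.1 GPa, ρ = 7961 kg/m³
  option B: E = 2.407 GPa, ρ = 1220 kg/m³
  option P: E = 3.357 GPa, ρ = 1144 kg/m³
  option X: E = 111.2 GPa, ρ = 7060 kg/m³
  option R: E = 198.2 GPa, ρ = 7705 kg/m³
  option P: M = 1.31×10⁻³
  option B: M = 1.10×10⁻³
  option R: M = 0.757×10⁻³
  option V: M = 0.726×10⁻³
  option X: M = 0.681×10⁻³
The maximum is for option P.

option P, M = 1.31×10⁻³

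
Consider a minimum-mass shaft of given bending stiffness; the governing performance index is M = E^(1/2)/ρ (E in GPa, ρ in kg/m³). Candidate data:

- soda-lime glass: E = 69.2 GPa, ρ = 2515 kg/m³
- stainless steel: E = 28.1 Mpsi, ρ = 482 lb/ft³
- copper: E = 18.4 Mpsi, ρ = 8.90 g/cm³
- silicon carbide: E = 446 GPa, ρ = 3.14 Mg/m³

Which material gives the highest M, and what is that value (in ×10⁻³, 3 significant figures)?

In SI units:
  soda-lime glass: E = 69.20 GPa, ρ = 2515 kg/m³
  stainless steel: E = 193.7 GPa, ρ = 7721 kg/m³
  copper: E = 126.9 GPa, ρ = 8900 kg/m³
  silicon carbide: E = 446.0 GPa, ρ = 3140 kg/m³
  silicon carbide: M = 6.73×10⁻³
  soda-lime glass: M = 3.31×10⁻³
  stainless steel: M = 1.80×10⁻³
  copper: M = 1.27×10⁻³
The maximum is for silicon carbide.

silicon carbide, M = 6.73×10⁻³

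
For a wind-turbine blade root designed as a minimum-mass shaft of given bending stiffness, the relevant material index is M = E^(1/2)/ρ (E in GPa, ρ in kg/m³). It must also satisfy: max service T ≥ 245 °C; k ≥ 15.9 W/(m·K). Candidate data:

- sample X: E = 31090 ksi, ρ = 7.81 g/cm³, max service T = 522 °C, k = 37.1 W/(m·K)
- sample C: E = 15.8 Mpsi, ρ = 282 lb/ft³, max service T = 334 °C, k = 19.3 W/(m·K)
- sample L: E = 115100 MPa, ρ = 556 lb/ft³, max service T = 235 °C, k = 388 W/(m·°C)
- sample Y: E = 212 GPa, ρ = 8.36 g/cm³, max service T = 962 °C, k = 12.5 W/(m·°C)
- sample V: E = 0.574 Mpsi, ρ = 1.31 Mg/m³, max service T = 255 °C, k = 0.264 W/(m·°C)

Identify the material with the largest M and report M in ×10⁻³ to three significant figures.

sample C, M = 2.31×10⁻³

Screen on constraints: max service T ≥ 245 °C; k ≥ 15.9 W/(m·K). Survivors: sample X, sample C.
Convert each candidate to consistent units, then evaluate M:
  sample X: E = 214.4 GPa, ρ = 7810 kg/m³
  sample C: E = 108.9 GPa, ρ = 4517 kg/m³
  sample C: M = 2.31×10⁻³
  sample X: M = 1.87×10⁻³
Sample C ranks first.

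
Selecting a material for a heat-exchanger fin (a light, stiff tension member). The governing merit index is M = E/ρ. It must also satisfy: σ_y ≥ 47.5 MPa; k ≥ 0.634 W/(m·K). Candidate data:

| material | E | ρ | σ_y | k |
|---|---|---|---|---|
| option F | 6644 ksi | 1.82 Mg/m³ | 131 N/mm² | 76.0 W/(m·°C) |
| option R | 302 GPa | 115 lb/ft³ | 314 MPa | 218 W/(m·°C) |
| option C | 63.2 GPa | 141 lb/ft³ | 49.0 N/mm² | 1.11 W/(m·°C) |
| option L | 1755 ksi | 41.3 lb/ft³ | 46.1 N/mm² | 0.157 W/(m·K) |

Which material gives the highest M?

Screen on constraints: σ_y ≥ 47.5 MPa; k ≥ 0.634 W/(m·K). Survivors: option F, option R, option C.
Convert each candidate to consistent units, then evaluate M:
  option F: E = 45.81 GPa, ρ = 1820 kg/m³
  option R: E = 302.0 GPa, ρ = 1842 kg/m³
  option C: E = 63.20 GPa, ρ = 2259 kg/m³
  option R: M = 164 MN·m/kg
  option C: M = 28.0 MN·m/kg
  option F: M = 25.2 MN·m/kg
Highest index: option R.

option R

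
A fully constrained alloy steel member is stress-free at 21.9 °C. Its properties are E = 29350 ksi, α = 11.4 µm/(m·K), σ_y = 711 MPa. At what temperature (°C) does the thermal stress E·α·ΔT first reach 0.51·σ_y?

179 °C

E = 29350 ksi = 202.4 GPa.
E·α·ΔT = 362.6 MPa ⇒ ΔT = 362.6 / (202.4×10³ × 11.4×10⁻⁶) = 157.2 K.
T = 21.9 + 157.2 = 179.1 °C.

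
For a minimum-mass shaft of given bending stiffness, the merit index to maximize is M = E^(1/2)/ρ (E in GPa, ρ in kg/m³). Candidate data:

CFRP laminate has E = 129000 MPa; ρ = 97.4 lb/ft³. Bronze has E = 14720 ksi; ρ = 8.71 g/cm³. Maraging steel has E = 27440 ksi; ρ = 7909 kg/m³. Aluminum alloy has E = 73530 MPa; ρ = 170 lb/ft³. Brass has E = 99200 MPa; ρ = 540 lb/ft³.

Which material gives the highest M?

CFRP laminate

After converting to SI:
  CFRP laminate: E = 129.0 GPa, ρ = 1560 kg/m³
  bronze: E = 101.5 GPa, ρ = 8710 kg/m³
  maraging steel: E = 189.2 GPa, ρ = 7909 kg/m³
  aluminum alloy: E = 73.53 GPa, ρ = 2723 kg/m³
  brass: E = 99.20 GPa, ρ = 8650 kg/m³
  CFRP laminate: M = 7.28×10⁻³
  aluminum alloy: M = 3.15×10⁻³
  maraging steel: M = 1.74×10⁻³
  bronze: M = 1.16×10⁻³
  brass: M = 1.15×10⁻³
CFRP laminate has the largest M.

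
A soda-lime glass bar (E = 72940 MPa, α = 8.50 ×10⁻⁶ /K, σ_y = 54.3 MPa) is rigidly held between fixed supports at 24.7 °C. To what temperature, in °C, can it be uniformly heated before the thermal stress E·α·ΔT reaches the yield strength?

E = 72940 MPa = 72.94 GPa.
E·α·ΔT = 54.30 MPa ⇒ ΔT = 54.30 / (72.94×10³ × 8.50×10⁻⁶) = 87.58 K.
T = 24.7 + 87.58 = 112.3 °C.

112 °C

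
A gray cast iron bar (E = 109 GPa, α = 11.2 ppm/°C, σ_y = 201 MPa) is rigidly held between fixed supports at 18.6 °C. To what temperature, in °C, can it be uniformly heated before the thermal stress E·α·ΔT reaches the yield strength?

183 °C

E·α·ΔT = 201.0 MPa ⇒ ΔT = 201.0 / (109.0×10³ × 11.2×10⁻⁶) = 164.6 K.
T = 18.6 + 164.6 = 183.2 °C.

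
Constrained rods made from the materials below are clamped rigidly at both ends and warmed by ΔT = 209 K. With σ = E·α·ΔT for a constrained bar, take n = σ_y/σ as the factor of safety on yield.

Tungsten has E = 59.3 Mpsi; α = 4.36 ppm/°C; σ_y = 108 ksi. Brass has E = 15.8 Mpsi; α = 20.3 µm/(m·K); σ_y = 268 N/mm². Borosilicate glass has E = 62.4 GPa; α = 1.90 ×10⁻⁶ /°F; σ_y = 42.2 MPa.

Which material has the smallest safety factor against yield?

brass

In consistent units (E in GPa, α in ×10⁻⁶/K, σ_y in MPa):
  tungsten: E = 408.9, α = 4.36, σ_y = 744.6 → σ = 373 MPa, n = 2.00
  brass: E = 108.9, α = 20.3, σ_y = 268.0 → σ = 462 MPa, n = 0.580
  borosilicate glass: E = 62.40, α = 3.42, σ_y = 42.20 → σ = 44.6 MPa, n = 0.946
Brass has the lowest safety factor, n = 0.580.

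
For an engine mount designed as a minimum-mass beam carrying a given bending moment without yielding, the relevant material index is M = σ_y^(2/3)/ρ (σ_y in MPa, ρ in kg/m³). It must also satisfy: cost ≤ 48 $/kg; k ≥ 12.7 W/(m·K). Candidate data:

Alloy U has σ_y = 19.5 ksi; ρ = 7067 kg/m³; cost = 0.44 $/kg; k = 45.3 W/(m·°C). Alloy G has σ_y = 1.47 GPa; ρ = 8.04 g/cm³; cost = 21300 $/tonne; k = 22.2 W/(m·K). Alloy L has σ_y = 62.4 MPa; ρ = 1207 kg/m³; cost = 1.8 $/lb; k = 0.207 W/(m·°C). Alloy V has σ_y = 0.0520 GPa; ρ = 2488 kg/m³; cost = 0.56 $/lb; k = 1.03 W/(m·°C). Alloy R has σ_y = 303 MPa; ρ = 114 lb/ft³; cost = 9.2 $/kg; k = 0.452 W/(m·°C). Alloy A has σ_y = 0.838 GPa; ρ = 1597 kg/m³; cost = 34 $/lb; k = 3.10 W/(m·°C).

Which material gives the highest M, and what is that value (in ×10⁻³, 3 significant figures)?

alloy G, M = 16.1×10⁻³

Screen on constraints: cost ≤ 48 $/kg; k ≥ 12.7 W/(m·K). Survivors: alloy U, alloy G.
Normalizing units and computing the index:
  alloy U: σ_y = 134.4 MPa, ρ = 7067 kg/m³
  alloy G: σ_y = 1470 MPa, ρ = 8040 kg/m³
  alloy G: M = 16.1×10⁻³
  alloy U: M = 3.71×10⁻³
The maximum is for alloy G.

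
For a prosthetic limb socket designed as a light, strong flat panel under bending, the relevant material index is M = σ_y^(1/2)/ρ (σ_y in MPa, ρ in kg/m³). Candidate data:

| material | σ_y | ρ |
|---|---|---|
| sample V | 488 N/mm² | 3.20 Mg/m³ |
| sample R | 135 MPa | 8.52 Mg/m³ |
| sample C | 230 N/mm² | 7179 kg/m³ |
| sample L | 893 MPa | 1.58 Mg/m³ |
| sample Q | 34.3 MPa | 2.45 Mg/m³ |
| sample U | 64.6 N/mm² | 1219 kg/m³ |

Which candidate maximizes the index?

sample L

Putting every candidate on a common basis:
  sample V: σ_y = 488.0 MPa, ρ = 3200 kg/m³
  sample R: σ_y = 135.0 MPa, ρ = 8520 kg/m³
  sample C: σ_y = 230.0 MPa, ρ = 7179 kg/m³
  sample L: σ_y = 893.0 MPa, ρ = 1580 kg/m³
  sample Q: σ_y = 34.30 MPa, ρ = 2450 kg/m³
  sample U: σ_y = 64.60 MPa, ρ = 1219 kg/m³
  sample L: M = 18.9×10⁻³
  sample V: M = 6.90×10⁻³
  sample U: M = 6.59×10⁻³
  sample Q: M = 2.39×10⁻³
  sample C: M = 2.11×10⁻³
  sample R: M = 1.36×10⁻³
Sample L ranks first.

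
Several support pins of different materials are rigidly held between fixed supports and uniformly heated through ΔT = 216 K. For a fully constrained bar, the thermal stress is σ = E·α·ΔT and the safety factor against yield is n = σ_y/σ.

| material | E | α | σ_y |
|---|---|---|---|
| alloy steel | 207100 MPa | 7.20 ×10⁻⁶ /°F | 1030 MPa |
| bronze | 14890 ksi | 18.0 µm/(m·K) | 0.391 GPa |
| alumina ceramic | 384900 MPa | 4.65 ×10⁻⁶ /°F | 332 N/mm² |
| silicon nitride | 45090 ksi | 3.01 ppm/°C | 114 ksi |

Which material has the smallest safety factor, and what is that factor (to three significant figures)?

alumina ceramic, n = 0.477

Per material, after unit conversion:
  alloy steel: E = 207.1, α = 13.0, σ_y = 1030 → σ = 580 MPa, n = 1.78
  bronze: E = 102.7, α = 18.0, σ_y = 391.0 → σ = 399 MPa, n = 0.980
  alumina ceramic: E = 384.9, α = 8.37, σ_y = 332.0 → σ = 696 MPa, n = 0.477
  silicon nitride: E = 310.9, α = 3.01, σ_y = 786.0 → σ = 202 MPa, n = 3.89
The minimum is alumina ceramic at n = 0.477.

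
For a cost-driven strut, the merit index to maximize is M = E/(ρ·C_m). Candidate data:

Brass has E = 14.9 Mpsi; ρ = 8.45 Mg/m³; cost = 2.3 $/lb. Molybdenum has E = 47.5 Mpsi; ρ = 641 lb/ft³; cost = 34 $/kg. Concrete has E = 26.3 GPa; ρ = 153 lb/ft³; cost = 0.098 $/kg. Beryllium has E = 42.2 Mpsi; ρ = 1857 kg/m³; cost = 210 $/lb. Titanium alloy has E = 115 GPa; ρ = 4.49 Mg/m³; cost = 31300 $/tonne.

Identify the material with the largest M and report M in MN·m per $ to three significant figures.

concrete, M = 110 MN·m per $

In SI units:
  brass: E = 102.7 GPa, ρ = 8450 kg/m³, cost = 5.071 $/kg
  molybdenum: E = 327.5 GPa, ρ = 10270 kg/m³, cost = 34.00 $/kg
  concrete: E = 26.30 GPa, ρ = 2451 kg/m³, cost = 0.09800 $/kg
  beryllium: E = 291.0 GPa, ρ = 1857 kg/m³, cost = 463.0 $/kg
  titanium alloy: E = 115.0 GPa, ρ = 4490 kg/m³, cost = 31.30 $/kg
  concrete: M = 110 MN·m per $
  brass: M = 2.40 MN·m per $
  molybdenum: M = 0.938 MN·m per $
  titanium alloy: M = 0.818 MN·m per $
  beryllium: M = 0.338 MN·m per $
Concrete ranks first.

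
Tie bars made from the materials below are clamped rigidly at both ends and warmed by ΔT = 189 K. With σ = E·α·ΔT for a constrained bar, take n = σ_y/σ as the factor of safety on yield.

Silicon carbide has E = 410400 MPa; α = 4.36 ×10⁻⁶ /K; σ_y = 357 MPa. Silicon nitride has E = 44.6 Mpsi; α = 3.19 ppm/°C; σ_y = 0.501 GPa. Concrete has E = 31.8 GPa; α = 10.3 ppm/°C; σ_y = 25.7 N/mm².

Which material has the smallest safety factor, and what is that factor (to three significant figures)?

concrete, n = 0.415

Converting E to GPa, α to ×10⁻⁶/K, σ_y to MPa, then σ and n for each:
  silicon carbide: E = 410.4, α = 4.36, σ_y = 357.0 → σ = 338 MPa, n = 1.06
  silicon nitride: E = 307.5, α = 3.19, σ_y = 501.0 → σ = 185 MPa, n = 2.70
  concrete: E = 31.80, α = 10.3, σ_y = 25.70 → σ = 61.9 MPa, n = 0.415
Smallest n: concrete with n = 0.415.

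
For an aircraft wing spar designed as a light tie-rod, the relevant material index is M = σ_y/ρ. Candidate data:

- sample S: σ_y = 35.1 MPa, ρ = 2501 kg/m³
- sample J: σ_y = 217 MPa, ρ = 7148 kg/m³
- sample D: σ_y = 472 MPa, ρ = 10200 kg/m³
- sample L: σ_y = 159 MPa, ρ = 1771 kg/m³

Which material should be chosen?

sample L

Computing M directly (units already consistent):
  sample L: M = 89.8 kN·m/kg
  sample D: M = 46.3 kN·m/kg
  sample J: M = 30.4 kN·m/kg
  sample S: M = 14.0 kN·m/kg
The maximum is for sample L.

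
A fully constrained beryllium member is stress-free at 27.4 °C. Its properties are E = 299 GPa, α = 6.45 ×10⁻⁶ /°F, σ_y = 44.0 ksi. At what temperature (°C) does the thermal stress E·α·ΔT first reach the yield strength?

115 °C

α = 6.45×10⁻⁶/°F × 9/5 = 11.6×10⁻⁶/K.
σ_y = 44.0 ksi = 303.4 MPa.
E·α·ΔT = 303.4 MPa ⇒ ΔT = 303.4 / (299.0×10³ × 11.6×10⁻⁶) = 87.39 K.
T = 27.4 + 87.39 = 114.8 °C.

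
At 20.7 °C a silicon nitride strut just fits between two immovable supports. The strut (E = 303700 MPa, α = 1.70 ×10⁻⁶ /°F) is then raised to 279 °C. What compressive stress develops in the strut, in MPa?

240 MPa

E = 303700 MPa = 303.7 GPa.
α = 1.70×10⁻⁶/°F × 9/5 = 3.06×10⁻⁶/K.
ΔT = 258.3 K. Constrained thermal stress σ = E·α·ΔT = 303.7×10³ MPa × 3.06×10⁻⁶ × 258.3 = 240 MPa (compressive).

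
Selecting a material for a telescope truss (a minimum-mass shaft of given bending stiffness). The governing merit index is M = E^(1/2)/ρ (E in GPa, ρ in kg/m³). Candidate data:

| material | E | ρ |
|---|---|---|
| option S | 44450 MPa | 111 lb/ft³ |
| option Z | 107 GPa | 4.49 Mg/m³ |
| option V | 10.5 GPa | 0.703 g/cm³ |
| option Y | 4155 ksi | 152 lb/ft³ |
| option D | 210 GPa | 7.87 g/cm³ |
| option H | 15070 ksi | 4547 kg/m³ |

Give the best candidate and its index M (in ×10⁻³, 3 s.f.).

Normalizing units and computing the index:
  option S: E = 44.45 GPa, ρ = 1778 kg/m³
  option Z: E = 107.0 GPa, ρ = 4490 kg/m³
  option V: E = 10.50 GPa, ρ = 703.0 kg/m³
  option Y: E = 28.65 GPa, ρ = 2435 kg/m³
  option D: E = 210.0 GPa, ρ = 7870 kg/m³
  option H: E = 103.9 GPa, ρ = 4547 kg/m³
  option V: M = 4.61×10⁻³
  option S: M = 3.75×10⁻³
  option Z: M = 2.30×10⁻³
  option H: M = 2.24×10⁻³
  option Y: M = 2.20×10⁻³
  option D: M = 1.84×10⁻³
The maximum is for option V.

option V, M = 4.61×10⁻³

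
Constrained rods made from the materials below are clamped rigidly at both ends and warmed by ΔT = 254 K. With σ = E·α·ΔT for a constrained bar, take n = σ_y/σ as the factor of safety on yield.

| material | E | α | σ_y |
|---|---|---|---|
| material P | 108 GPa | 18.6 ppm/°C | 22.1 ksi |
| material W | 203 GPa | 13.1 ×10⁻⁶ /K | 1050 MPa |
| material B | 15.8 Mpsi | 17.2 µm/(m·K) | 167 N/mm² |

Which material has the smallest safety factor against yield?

material P

Converting E to GPa, α to ×10⁻⁶/K, σ_y to MPa, then σ and n for each:
  material P: E = 108.0, α = 18.6, σ_y = 152.4 → σ = 510 MPa, n = 0.299
  material W: E = 203.0, α = 13.1, σ_y = 1050 → σ = 675 MPa, n = 1.55
  material B: E = 108.9, α = 17.2, σ_y = 167.0 → σ = 476 MPa, n = 0.351
The minimum is material P at n = 0.299.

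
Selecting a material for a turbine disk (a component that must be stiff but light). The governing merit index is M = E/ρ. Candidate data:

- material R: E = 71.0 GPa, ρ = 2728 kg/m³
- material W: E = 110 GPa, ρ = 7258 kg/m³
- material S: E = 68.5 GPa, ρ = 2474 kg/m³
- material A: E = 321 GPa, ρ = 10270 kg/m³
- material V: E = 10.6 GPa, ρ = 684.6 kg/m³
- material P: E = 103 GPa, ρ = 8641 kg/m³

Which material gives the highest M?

material A

Computing M directly (units already consistent):
  material A: M = 31.3 MN·m/kg
  material S: M = 27.7 MN·m/kg
  material R: M = 26.0 MN·m/kg
  material V: M = 15.5 MN·m/kg
  material W: M = 15.2 MN·m/kg
  material P: M = 11.9 MN·m/kg
The maximum is for material A.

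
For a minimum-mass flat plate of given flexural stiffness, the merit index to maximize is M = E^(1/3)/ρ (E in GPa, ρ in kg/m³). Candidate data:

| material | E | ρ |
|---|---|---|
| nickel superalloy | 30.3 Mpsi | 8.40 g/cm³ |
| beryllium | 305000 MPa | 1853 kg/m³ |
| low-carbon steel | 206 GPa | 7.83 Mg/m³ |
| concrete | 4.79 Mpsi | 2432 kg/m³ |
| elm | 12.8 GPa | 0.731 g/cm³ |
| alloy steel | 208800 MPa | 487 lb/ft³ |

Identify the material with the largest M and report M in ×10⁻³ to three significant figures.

Normalizing units and computing the index:
  nickel superalloy: E = 208.9 GPa, ρ = 8400 kg/m³
  beryllium: E = 305.0 GPa, ρ = 1853 kg/m³
  low-carbon steel: E = 206.0 GPa, ρ = 7830 kg/m³
  concrete: E = 33.03 GPa, ρ = 2432 kg/m³
  elm: E = 12.80 GPa, ρ = 731.0 kg/m³
  alloy steel: E = 208.8 GPa, ρ = 7801 kg/m³
  beryllium: M = 3.63×10⁻³
  elm: M = 3.20×10⁻³
  concrete: M = 1.32×10⁻³
  alloy steel: M = 0.760×10⁻³
  low-carbon steel: M = 0.754×10⁻³
  nickel superalloy: M = 0.706×10⁻³
The maximum is for beryllium.

beryllium, M = 3.63×10⁻³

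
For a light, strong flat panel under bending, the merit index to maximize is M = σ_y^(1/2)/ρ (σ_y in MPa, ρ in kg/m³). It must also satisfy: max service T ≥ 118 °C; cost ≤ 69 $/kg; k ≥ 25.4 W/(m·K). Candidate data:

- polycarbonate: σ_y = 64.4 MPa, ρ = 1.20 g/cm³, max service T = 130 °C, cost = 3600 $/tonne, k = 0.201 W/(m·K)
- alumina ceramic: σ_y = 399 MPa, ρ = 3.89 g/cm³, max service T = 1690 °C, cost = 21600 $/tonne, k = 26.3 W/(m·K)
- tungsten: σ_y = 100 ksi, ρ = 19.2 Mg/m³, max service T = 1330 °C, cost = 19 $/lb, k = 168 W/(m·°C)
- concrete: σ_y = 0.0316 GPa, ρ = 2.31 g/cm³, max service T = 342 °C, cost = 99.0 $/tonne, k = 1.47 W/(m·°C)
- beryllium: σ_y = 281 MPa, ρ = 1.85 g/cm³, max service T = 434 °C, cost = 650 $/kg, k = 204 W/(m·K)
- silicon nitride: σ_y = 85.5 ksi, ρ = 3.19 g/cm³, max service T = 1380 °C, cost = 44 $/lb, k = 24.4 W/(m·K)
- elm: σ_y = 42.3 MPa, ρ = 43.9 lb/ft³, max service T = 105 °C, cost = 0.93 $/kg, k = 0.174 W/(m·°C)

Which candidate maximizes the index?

alumina ceramic

Screen on constraints: max service T ≥ 118 °C; cost ≤ 69 $/kg; k ≥ 25.4 W/(m·K). Survivors: alumina ceramic, tungsten.
After converting to SI:
  alumina ceramic: σ_y = 399.0 MPa, ρ = 3890 kg/m³
  tungsten: σ_y = 689.5 MPa, ρ = 19200 kg/m³
  alumina ceramic: M = 5.13×10⁻³
  tungsten: M = 1.37×10⁻³
Alumina ceramic ranks first.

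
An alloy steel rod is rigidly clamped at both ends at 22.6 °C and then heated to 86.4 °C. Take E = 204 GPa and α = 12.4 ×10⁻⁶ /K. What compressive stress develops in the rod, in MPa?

ΔT = 63.80 K. Constrained thermal stress σ = E·α·ΔT = 204.0×10³ MPa × 12.4×10⁻⁶ × 63.80 = 161 MPa (compressive).

161 MPa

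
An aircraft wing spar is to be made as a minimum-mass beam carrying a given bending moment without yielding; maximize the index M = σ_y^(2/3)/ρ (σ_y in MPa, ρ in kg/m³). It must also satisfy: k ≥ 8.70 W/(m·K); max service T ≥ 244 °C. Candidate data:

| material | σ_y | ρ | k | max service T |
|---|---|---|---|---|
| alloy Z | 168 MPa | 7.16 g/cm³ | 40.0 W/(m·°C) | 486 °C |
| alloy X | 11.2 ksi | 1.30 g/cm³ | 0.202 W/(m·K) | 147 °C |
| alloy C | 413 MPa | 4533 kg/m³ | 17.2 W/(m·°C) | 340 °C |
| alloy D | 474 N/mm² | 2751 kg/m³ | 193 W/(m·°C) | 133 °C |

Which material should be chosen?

alloy C

Screen on constraints: k ≥ 8.70 W/(m·K); max service T ≥ 244 °C. Survivors: alloy Z, alloy C.
In SI units:
  alloy Z: σ_y = 168.0 MPa, ρ = 7160 kg/m³
  alloy C: σ_y = 413.0 MPa, ρ = 4533 kg/m³
  alloy C: M = 12.2×10⁻³
  alloy Z: M = 4.25×10⁻³
The maximum is for alloy C.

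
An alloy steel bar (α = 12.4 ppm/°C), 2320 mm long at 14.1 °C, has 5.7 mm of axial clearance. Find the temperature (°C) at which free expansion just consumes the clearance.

α·L₀·ΔT = 5.7 mm ⇒ ΔT = 5.7 / (12.4×10⁻⁶ × 2320.0) = 198.1 K.
T = 14.1 + 198.1 = 212.2 °C.

212 °C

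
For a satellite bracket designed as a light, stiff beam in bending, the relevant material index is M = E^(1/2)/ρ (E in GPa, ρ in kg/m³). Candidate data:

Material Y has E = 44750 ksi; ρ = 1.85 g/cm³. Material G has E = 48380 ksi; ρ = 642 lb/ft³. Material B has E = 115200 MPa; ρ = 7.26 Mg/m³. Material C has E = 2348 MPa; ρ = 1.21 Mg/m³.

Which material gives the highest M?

In SI units:
  material Y: E = 308.5 GPa, ρ = 1850 kg/m³
  material G: E = 333.6 GPa, ρ = 10280 kg/m³
  material B: E = 115.2 GPa, ρ = 7260 kg/m³
  material C: E = 2.348 GPa, ρ = 1210 kg/m³
  material Y: M = 9.49×10⁻³
  material G: M = 1.78×10⁻³
  material B: M = 1.48×10⁻³
  material C: M = 1.27×10⁻³
Material Y ranks first.

material Y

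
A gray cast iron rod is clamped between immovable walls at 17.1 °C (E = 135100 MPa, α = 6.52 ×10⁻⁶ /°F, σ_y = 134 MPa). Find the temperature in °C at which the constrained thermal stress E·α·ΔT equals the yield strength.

E = 135100 MPa = 135.1 GPa.
α = 6.52×10⁻⁶/°F × 9/5 = 11.7×10⁻⁶/K.
E·α·ΔT = 134.0 MPa ⇒ ΔT = 134.0 / (135.1×10³ × 11.7×10⁻⁶) = 84.51 K.
T = 17.1 + 84.51 = 101.6 °C.

102 °C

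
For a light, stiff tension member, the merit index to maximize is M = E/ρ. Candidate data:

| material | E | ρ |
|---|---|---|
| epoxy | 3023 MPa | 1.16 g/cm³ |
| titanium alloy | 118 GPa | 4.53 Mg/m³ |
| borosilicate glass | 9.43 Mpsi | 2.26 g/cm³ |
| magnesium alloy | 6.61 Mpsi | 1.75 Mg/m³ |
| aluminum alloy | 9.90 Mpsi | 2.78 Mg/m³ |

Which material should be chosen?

borosilicate glass

Normalizing units and computing the index:
  epoxy: E = 3.023 GPa, ρ = 1160 kg/m³
  titanium alloy: E = 118.0 GPa, ρ = 4530 kg/m³
  borosilicate glass: E = 65.02 GPa, ρ = 2260 kg/m³
  magnesium alloy: E = 45.57 GPa, ρ = 1750 kg/m³
  aluminum alloy: E = 68.26 GPa, ρ = 2780 kg/m³
  borosilicate glass: M = 28.8 MN·m/kg
  titanium alloy: M = 26.0 MN·m/kg
  magnesium alloy: M = 26.0 MN·m/kg
  aluminum alloy: M = 24.6 MN·m/kg
  epoxy: M = 2.61 MN·m/kg
Borosilicate glass ranks first.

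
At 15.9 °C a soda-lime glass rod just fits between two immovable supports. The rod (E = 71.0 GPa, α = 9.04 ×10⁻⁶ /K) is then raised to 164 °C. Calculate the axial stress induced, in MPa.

ΔT = 148.1 K. Constrained thermal stress σ = E·α·ΔT = 71.00×10³ MPa × 9.04×10⁻⁶ × 148.1 = 95.1 MPa (compressive).

95.1 MPa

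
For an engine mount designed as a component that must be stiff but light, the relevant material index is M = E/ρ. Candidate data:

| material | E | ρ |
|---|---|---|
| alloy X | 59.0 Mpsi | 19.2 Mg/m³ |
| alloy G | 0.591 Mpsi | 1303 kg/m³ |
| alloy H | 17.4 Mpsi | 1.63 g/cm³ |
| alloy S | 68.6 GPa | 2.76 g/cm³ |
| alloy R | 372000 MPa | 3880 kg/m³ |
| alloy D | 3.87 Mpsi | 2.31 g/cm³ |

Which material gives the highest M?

Putting every candidate on a common basis:
  alloy X: E = 406.8 GPa, ρ = 19200 kg/m³
  alloy G: E = 4.075 GPa, ρ = 1303 kg/m³
  alloy H: E = 120.0 GPa, ρ = 1630 kg/m³
  alloy S: E = 68.60 GPa, ρ = 2760 kg/m³
  alloy R: E = 372.0 GPa, ρ = 3880 kg/m³
  alloy D: E = 26.68 GPa, ρ = 2310 kg/m³
  alloy R: M = 95.9 MN·m/kg
  alloy H: M = 73.6 MN·m/kg
  alloy S: M = 24.9 MN·m/kg
  alloy X: M = 21.2 MN·m/kg
  alloy D: M = 11.6 MN·m/kg
  alloy G: M = 3.13 MN·m/kg
Alloy R ranks first.

alloy R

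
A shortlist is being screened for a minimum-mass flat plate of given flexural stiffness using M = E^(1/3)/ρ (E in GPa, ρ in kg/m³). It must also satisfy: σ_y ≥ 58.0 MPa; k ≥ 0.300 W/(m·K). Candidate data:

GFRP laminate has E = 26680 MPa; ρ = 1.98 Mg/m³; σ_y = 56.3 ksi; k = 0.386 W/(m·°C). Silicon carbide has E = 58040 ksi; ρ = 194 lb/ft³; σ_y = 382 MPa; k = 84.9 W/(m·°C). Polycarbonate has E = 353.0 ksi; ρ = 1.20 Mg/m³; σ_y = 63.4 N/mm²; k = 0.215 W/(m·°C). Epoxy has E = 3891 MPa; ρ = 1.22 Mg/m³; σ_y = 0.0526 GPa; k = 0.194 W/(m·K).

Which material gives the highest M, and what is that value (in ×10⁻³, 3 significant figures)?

Screen on constraints: σ_y ≥ 58.0 MPa; k ≥ 0.300 W/(m·K). Survivors: GFRP laminate, silicon carbide.
In SI units:
  GFRP laminate: E = 26.68 GPa, ρ = 1980 kg/m³
  silicon carbide: E = 400.2 GPa, ρ = 3108 kg/m³
  silicon carbide: M = 2.37×10⁻³
  GFRP laminate: M = 1.51×10⁻³
The maximum is for silicon carbide.

silicon carbide, M = 2.37×10⁻³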